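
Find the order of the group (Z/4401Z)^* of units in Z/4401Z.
|(Z/4401Z)^*| = 2916

(Z/4401Z)^* consists of the classes a with gcd(a, 4401) = 1, so its order is φ(4401). φ is multiplicative, with φ(p^e) = p^e − p^(e−1). Factorise 4401 = 3^3 · 163. Then
  φ(4401) = (3^3 − 3^2) · (163 − 1) = 18 · 162 = 2916.
Thus |(Z/4401Z)^*| = 2916.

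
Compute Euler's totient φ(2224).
φ is multiplicative, with φ(p^e) = p^e − p^(e−1). Factorise 2224 = 2^4 · 139. Then
  φ(2224) = (2^4 − 2^3) · (139 − 1) = 8 · 138 = 1104.

Final answer: φ(2224) = 1104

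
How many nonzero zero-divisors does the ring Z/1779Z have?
Z/1779Z has 594 nonzero zero-divisors

In Z/1779Z each nonzero element is either a unit (gcd with 1779 is 1) or a zero-divisor (gcd > 1). The number of units is φ(1779): factorise 1779 = 3 · 593, so φ(1779) = (3 − 1) · (593 − 1) = 2 · 592 = 1184. The nonzero elements number 1779 − 1 = 1778. Hence the nonzero zero-divisors number 1778 − 1184 = 594.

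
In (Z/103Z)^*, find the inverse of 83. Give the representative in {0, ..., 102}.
Apply the extended Euclidean algorithm to (103, 83), tracking rows (r, s, t) with s·103 + t·83 = r. Each division r_prev = q·r_cur + r_new produces the new row as (previous row) − q·(current row):
  row A: (103, 1, 0)   [1·103 + 0·83 = 103]
  row B: (83, 0, 1)   [0·103 + 1·83 = 83]
  103 = 1·83 + 20   → row C = row A − 1·row B = (20, 1, −1)   [check: 1·103 − 1·83 = 20]
  83 = 4·20 + 3   → row D = row B − 4·row C = (3, −4, 5)   [check: −4·103 + 5·83 = 3]
  20 = 6·3 + 2   → row E = row C − 6·row D = (2, 25, −31)   [check: 25·103 − 31·83 = 2]
  3 = 1·2 + 1   → row F = row D − 1·row E = (1, −29, 36)   [check: −29·103 + 36·83 = 1]
  2 = 2·1 + 0   → remainder 0, stop. gcd = 1 (last nonzero row F).
The gcd is 1, so 83 is invertible mod 103. The last nonzero row gives −29·103 + 36·83 = 1, so t = 36. So 83^(−1) ≡ 36 (mod 103). Verify: 83 · 36 = 2988 ≡ 1 (mod 103). ✓

Final answer: 83^(−1) ≡ 36 (mod 103)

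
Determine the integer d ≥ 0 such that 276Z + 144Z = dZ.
In the PID Z, (a, b) is generated by gcd(a, b). Compute gcd(276, 144) with the extended Euclidean algorithm, tracking rows (r, s, t) with s·276 + t·144 = r:
  row A: (276, 1, 0)   [1·276 + 0·144 = 276]
  row B: (144, 0, 1)   [0·276 + 1·144 = 144]
  276 = 1·144 + 132   → row C = row A − 1·row B = (132, 1, −1)   [check: 1·276 − 1·144 = 132]
  144 = 1·132 + 12   → row D = row B − 1·row C = (12, −1, 2)   [check: −1·276 + 2·144 = 12]
  132 = 11·12 + 0   → remainder 0, stop. gcd = 12 (last nonzero row D).
So gcd(276, 144) = 12, with Bézout identity −1·276 + 2·144 = 12. Containment (⊇): the Bézout identity exhibits 12 as an element of (276, 144), giving (12) ⊆ (276, 144). Containment (⊆): since 12 | 276 and 12 | 144 (276 = 12·23, 144 = 12·12), every Z-linear combination of 276 and 144 is divisible by 12, so (276, 144) ⊆ (12). Therefore (276, 144) = (12), d = 12.

Final answer: (276, 144) = (12); d = 12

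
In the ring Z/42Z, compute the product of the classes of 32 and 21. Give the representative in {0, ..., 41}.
0

Both factors are already reduced mod 42. 32 · 21 = 672. Dividing by 42: 672 = 16·42 + 0. So (32 · 21) mod 42 = 0.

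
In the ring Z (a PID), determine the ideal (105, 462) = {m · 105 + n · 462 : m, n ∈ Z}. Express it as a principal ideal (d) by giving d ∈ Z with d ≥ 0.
(105, 462) = (21); d = 21

In the PID Z, (a, b) is generated by gcd(a, b). Compute gcd(462, 105) with the extended Euclidean algorithm, tracking rows (r, s, t) with s·462 + t·105 = r:
  row A: (462, 1, 0)   [1·462 + 0·105 = 462]
  row B: (105, 0, 1)   [0·462 + 1·105 = 105]
  462 = 4·105 + 42   → row C = row A − 4·row B = (42, 1, −4)   [check: 1·462 − 4·105 = 42]
  105 = 2·42 + 21   → row D = row B − 2·row C = (21, −2, 9)   [check: −2·462 + 9·105 = 21]
  42 = 2·21 + 0   → remainder 0, stop. gcd = 21 (last nonzero row D).
So gcd(105, 462) = 21, with Bézout identity −2·462 + 9·105 = 21. Containment (⊇): the Bézout identity exhibits 21 as an element of (105, 462), giving (21) ⊆ (105, 462). Containment (⊆): since 21 | 105 and 21 | 462 (105 = 21·5, 462 = 21·22), every Z-linear combination of 105 and 462 is divisible by 21, so (105, 462) ⊆ (21). Therefore (105, 462) = (21), d = 21.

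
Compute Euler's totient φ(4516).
φ is multiplicative, with φ(p^e) = p^e − p^(e−1). Factorise 4516 = 2^2 · 1129. Then
  φ(4516) = (2^2 − 2^1) · (1129 − 1) = 2 · 1128 = 2256.

Final answer: φ(4516) = 2256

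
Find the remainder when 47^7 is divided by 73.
5

Use repeated squaring. Binary(7) = 111. Walk through the bits of the exponent 7 left-to-right: at each bit after the leading one, square the running value, then multiply by 47 if the bit is 1 (always reducing mod 73):
  bit 1 = 1 (leading): start with 47.
  bit 2 = 1: square 47^2 = 2209 ≡ 19; bit is 1, so multiply 19·47 = 893 ≡ 17 (mod 73).
  bit 3 = 1: square 17^2 = 289 ≡ 70; bit is 1, so multiply 70·47 = 3290 ≡ 5 (mod 73).
Final value: 47^7 ≡ 5 (mod 73).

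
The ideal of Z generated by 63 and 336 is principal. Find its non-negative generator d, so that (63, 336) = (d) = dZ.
In the PID Z, (a, b) is generated by gcd(a, b). Compute gcd(336, 63) with the extended Euclidean algorithm, tracking rows (r, s, t) with s·336 + t·63 = r:
  row A: (336, 1, 0)   [1·336 + 0·63 = 336]
  row B: (63, 0, 1)   [0·336 + 1·63 = 63]
  336 = 5·63 + 21   → row C = row A − 5·row B = (21, 1, −5)   [check: 1·336 − 5·63 = 21]
  63 = 3·21 + 0   → remainder 0, stop. gcd = 21 (last nonzero row C).
So gcd(63, 336) = 21, with Bézout identity 1·336 − 5·63 = 21. Containment (⊇): the Bézout identity exhibits 21 as an element of (63, 336), giving (21) ⊆ (63, 336). Containment (⊆): since 21 | 63 and 21 | 336 (63 = 21·3, 336 = 21·16), every Z-linear combination of 63 and 336 is divisible by 21, so (63, 336) ⊆ (21). Therefore (63, 336) = (21), d = 21.

Final answer: (63, 336) = (21); d = 21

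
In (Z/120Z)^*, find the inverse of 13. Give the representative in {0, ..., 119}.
Apply the extended Euclidean algorithm to (120, 13), tracking rows (r, s, t) with s·120 + t·13 = r. Each division r_prev = q·r_cur + r_new produces the new row as (previous row) − q·(current row):
  row A: (120, 1, 0)   [1·120 + 0·13 = 120]
  row B: (13, 0, 1)   [0·120 + 1·13 = 13]
  120 = 9·13 + 3   → row C = row A − 9·row B = (3, 1, −9)   [check: 1·120 − 9·13 = 3]
  13 = 4·3 + 1   → row D = row B − 4·row C = (1, −4, 37)   [check: −4·120 + 37·13 = 1]
  3 = 3·1 + 0   → remainder 0, stop. gcd = 1 (last nonzero row D).
The gcd is 1, so 13 is invertible mod 120. The last nonzero row gives −4·120 + 37·13 = 1, so t = 37. So 13^(−1) ≡ 37 (mod 120). Verify: 13 · 37 = 481 ≡ 1 (mod 120). ✓

Final answer: 13^(−1) ≡ 37 (mod 120)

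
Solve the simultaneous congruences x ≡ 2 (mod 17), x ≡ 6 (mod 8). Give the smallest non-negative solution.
The moduli 17, 8 are pairwise coprime, so by the CRT there is a unique solution mod 17·8 = 136.
Solve by successive substitution. Start with x ≡ 2 (mod 17).
  Combine with x ≡ 6 (mod 8): write x = 2 + 17·t and require 2 + 17·t ≡ 6 (mod 8), i.e. 17·t ≡ 6 − 2 ≡ 4 (mod 8). Since 17^(−1) ≡ 1 (mod 8) (17 ≡ 1 (mod 8)), t ≡ 1·4 ≡ 4 (mod 8). So x ≡ 2 + 17·4 = 70 (mod 136).
Unique solution in [0, 136): x = 70.

Final answer: x ≡ 70 (mod 136); the representative in [0, 136) is 70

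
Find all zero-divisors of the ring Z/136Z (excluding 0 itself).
An element a ∈ Z/136Z (with a ≠ 0) is a zero-divisor iff gcd(a, 136) > 1 (because a is a unit precisely when gcd(a, n) = 1, and in Z/nZ every nonzero, non-unit element is a zero-divisor). Scan a = 1, ..., 135 and keep those with gcd(a, 136) > 1:
  gcd(2, 136) = 2, gcd(4, 136) = 4, gcd(6, 136) = 2, gcd(8, 136) = 8, gcd(10, 136) = 2, gcd(12, 136) = 4, gcd(14, 136) = 2, gcd(16, 136) = 8, gcd(17, 136) = 17, gcd(18, 136) = 2, gcd(20, 136) = 4, gcd(22, 136) = 2, gcd(24, 136) = 8, gcd(26, 136) = 2, gcd(28, 136) = 4, gcd(30, 136) = 2, gcd(32, 136) = 8, gcd(34, 136) = 34, gcd(36, 136) = 4, gcd(38, 136) = 2, gcd(40, 136) = 8, gcd(42, 136) = 2, gcd(44, 136) = 4, gcd(46, 136) = 2, gcd(48, 136) = 8, gcd(50, 136) = 2, gcd(51, 136) = 17, gcd(52, 136) = 4, gcd(54, 136) = 2, gcd(56, 136) = 8, gcd(58, 136) = 2, gcd(60, 136) = 4, gcd(62, 136) = 2, gcd(64, 136) = 8, gcd(66, 136) = 2, gcd(68, 136) = 68, gcd(70, 136) = 2, gcd(72, 136) = 8, gcd(74, 136) = 2, gcd(76, 136) = 4, gcd(78, 136) = 2, gcd(80, 136) = 8, gcd(82, 136) = 2, gcd(84, 136) = 4, gcd(85, 136) = 17, gcd(86, 136) = 2, gcd(88, 136) = 8, gcd(90, 136) = 2, gcd(92, 136) = 4, gcd(94, 136) = 2, gcd(96, 136) = 8, gcd(98, 136) = 2, gcd(100, 136) = 4, gcd(102, 136) = 34, gcd(104, 136) = 8, gcd(106, 136) = 2, gcd(108, 136) = 4, gcd(110, 136) = 2, gcd(112, 136) = 8, gcd(114, 136) = 2, gcd(116, 136) = 4, gcd(118, 136) = 2, gcd(119, 136) = 17, gcd(120, 136) = 8, gcd(122, 136) = 2, gcd(124, 136) = 4, gcd(126, 136) = 2, gcd(128, 136) = 8, gcd(130, 136) = 2, gcd(132, 136) = 4, gcd(134, 136) = 2.
All other a ∈ {1, ..., 135} have gcd(a, 136) = 1 and are units. So the nonzero zero-divisors are exactly the 71 values of a appearing in this scan.

Final answer: nonzero zero-divisors of Z/136Z = {2, 4, 6, 8, 10, 12, 14, 16, 17, 18, 20, 22, 24, 26, 28, 30, 32, 34, 36, 38, 40, 42, 44, 46, 48, 50, 51, 52, 54, 56, 58, 60, 62, 64, 66, 68, 70, 72, 74, 76, 78, 80, 82, 84, 85, 86, 88, 90, 92, 94, 96, 98, 100, 102, 104, 106, 108, 110, 112, 114, 116, 118, 119, 120, 122, 124, 126, 128, 130, 132, 134}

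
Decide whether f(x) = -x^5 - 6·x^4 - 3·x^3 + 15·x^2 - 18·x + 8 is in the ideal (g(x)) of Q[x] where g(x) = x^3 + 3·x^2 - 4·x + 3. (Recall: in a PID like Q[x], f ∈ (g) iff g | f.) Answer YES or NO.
NO

In Q[x] the ideal (g) consists of all multiples of g, so f ∈ (g) iff g | f, i.e. iff the remainder of f on division by g is 0. Divide f by g (g is monic, so eliminate the leading term of the running remainder at each step):
  leading term -x^5: subtract (-x^2)·g(x) = -x^5 - 3·x^4 + 4·x^3 - 3·x^2, leaving -3·x^4 - 7·x^3 + 18·x^2 - 18·x + 8
  leading term -3·x^4: subtract (-3·x)·g(x) = -3·x^4 - 9·x^3 + 12·x^2 - 9·x, leaving 2·x^3 + 6·x^2 - 9·x + 8
  leading term 2·x^3: subtract (2)·g(x) = 2·x^3 + 6·x^2 - 8·x + 6, leaving 2 - x
The remainder r(x) = 2 - x ≠ 0 (and deg r < deg g), so g ∤ f, i.e. f ∉ (g).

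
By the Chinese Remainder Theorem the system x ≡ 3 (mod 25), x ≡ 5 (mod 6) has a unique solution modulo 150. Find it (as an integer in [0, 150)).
The moduli 25, 6 are pairwise coprime, so by the CRT there is a unique solution mod 25·6 = 150.
Solve by successive substitution. Start with x ≡ 3 (mod 25).
  Combine with x ≡ 5 (mod 6): write x = 3 + 25·t and require 3 + 25·t ≡ 5 (mod 6), i.e. 25·t ≡ 5 − 3 ≡ 2 (mod 6). Since 25^(−1) ≡ 1 (mod 6) (25 ≡ 1 (mod 6)), t ≡ 1·2 ≡ 2 (mod 6). So x ≡ 3 + 25·2 = 53 (mod 150).
Unique solution in [0, 150): x = 53.

Final answer: x ≡ 53 (mod 150); the representative in [0, 150) is 53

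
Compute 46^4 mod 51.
Use repeated squaring. Binary(4) = 100. Walk through the bits of the exponent 4 left-to-right: at each bit after the leading one, square the running value, then multiply by 46 if the bit is 1 (always reducing mod 51):
  bit 1 = 1 (leading): start with 46.
  bit 2 = 0: square 46^2 = 2116 ≡ 25 (mod 51).
  bit 3 = 0: square 25^2 = 625 ≡ 13 (mod 51).
Final value: 46^4 ≡ 13 (mod 51).

Final answer: 13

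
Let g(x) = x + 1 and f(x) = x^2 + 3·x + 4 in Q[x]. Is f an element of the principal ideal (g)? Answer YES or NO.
NO

In Q[x] the ideal (g) consists of all multiples of g, so f ∈ (g) iff g | f, i.e. iff the remainder of f on division by g is 0. Divide f by g (g is monic, so eliminate the leading term of the running remainder at each step):
  leading term x^2: subtract (x)·g(x) = x^2 + x, leaving 2·x + 4
  leading term 2·x: subtract (2)·g(x) = 2·x + 2, leaving 2
The remainder r(x) = 2 ≠ 0 (and deg r < deg g), so g ∤ f, i.e. f ∉ (g).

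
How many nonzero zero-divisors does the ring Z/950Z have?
Z/950Z has 589 nonzero zero-divisors

In Z/950Z each nonzero element is either a unit (gcd with 950 is 1) or a zero-divisor (gcd > 1). The number of units is φ(950): factorise 950 = 2 · 5^2 · 19, so φ(950) = (2 − 1) · (5^2 − 5^1) · (19 − 1) = 1 · 20 · 18 = 360. The nonzero elements number 950 − 1 = 949. Hence the nonzero zero-divisors number 949 − 360 = 589.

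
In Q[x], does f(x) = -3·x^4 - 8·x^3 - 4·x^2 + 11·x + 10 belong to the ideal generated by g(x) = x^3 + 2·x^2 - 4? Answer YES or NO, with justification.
NO

In Q[x] the ideal (g) consists of all multiples of g, so f ∈ (g) iff g | f, i.e. iff the remainder of f on division by g is 0. Divide f by g (g is monic, so eliminate the leading term of the running remainder at each step):
  leading term -3·x^4: subtract (-3·x)·g(x) = -3·x^4 - 6·x^3 + 12·x, leaving -2·x^3 - 4·x^2 - x + 10
  leading term -2·x^3: subtract (-2)·g(x) = -2·x^3 - 4·x^2 + 8, leaving 2 - x
The remainder r(x) = 2 - x ≠ 0 (and deg r < deg g), so g ∤ f, i.e. f ∉ (g).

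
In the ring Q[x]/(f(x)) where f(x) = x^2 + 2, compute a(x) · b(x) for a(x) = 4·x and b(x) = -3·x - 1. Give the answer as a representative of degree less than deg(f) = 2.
a · b ≡ 24 - 4·x (mod f(x))

First multiply in Q[x] without reducing: a · b = -12·x^2 - 4·x. Now divide by f(x) = x^2 + 2, eliminating the leading term at each step:
  leading term -12·x^2: subtract (-12)·f(x) = -12·x^2 - 24, leaving 24 - 4·x
The degree is now < 2, so this is the remainder. Hence a · b ≡ 24 - 4·x in Q[x]/(f).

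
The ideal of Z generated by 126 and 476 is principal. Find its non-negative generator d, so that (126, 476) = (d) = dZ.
In the PID Z, (a, b) is generated by gcd(a, b). Compute gcd(476, 126) with the extended Euclidean algorithm, tracking rows (r, s, t) with s·476 + t·126 = r:
  row A: (476, 1, 0)   [1·476 + 0·126 = 476]
  row B: (126, 0, 1)   [0·476 + 1·126 = 126]
  476 = 3·126 + 98   → row C = row A − 3·row B = (98, 1, −3)   [check: 1·476 − 3·126 = 98]
  126 = 1·98 + 28   → row D = row B − 1·row C = (28, −1, 4)   [check: −1·476 + 4·126 = 28]
  98 = 3·28 + 14   → row E = row C − 3·row D = (14, 4, −15)   [check: 4·476 − 15·126 = 14]
  28 = 2·14 + 0   → remainder 0, stop. gcd = 14 (last nonzero row E).
So gcd(126, 476) = 14, with Bézout identity 4·476 − 15·126 = 14. Containment (⊇): the Bézout identity exhibits 14 as an element of (126, 476), giving (14) ⊆ (126, 476). Containment (⊆): since 14 | 126 and 14 | 476 (126 = 14·9, 476 = 14·34), every Z-linear combination of 126 and 476 is divisible by 14, so (126, 476) ⊆ (14). Therefore (126, 476) = (14), d = 14.

Final answer: (126, 476) = (14); d = 14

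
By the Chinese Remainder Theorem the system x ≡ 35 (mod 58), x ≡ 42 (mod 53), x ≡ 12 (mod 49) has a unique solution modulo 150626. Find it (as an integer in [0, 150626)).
x ≡ 135987 (mod 150626); the representative in [0, 150626) is 135987

The moduli 58, 53, 49 are pairwise coprime, so by the CRT there is a unique solution mod 58·53·49 = 150626.
Solve by successive substitution. Start with x ≡ 35 (mod 58).
  Combine with x ≡ 42 (mod 53): write x = 35 + 58·t and require 35 + 58·t ≡ 42 (mod 53), i.e. 58·t ≡ 42 − 35 ≡ 7 (mod 53). Since 58^(−1) ≡ 32 (mod 53) (58 ≡ 5 (mod 53)), t ≡ 32·7 ≡ 12 (mod 53). So x ≡ 35 + 58·12 = 731 (mod 3074).
  Combine with x ≡ 12 (mod 49): write x = 731 + 3074·t and require 731 + 3074·t ≡ 12 (mod 49), i.e. 3074·t ≡ 12 − 731 ≡ 16 (mod 49). Since 3074^(−1) ≡ 15 (mod 49) (3074 ≡ 36 (mod 49)), t ≡ 15·16 ≡ 44 (mod 49). So x ≡ 731 + 3074·44 = 135987 (mod 150626).
Unique solution in [0, 150626): x = 135987.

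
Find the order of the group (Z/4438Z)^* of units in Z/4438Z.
(Z/4438Z)^* consists of the classes a with gcd(a, 4438) = 1, so its order is φ(4438). φ is multiplicative, with φ(p^e) = p^e − p^(e−1). Factorise 4438 = 2 · 7 · 317. Then
  φ(4438) = (2 − 1) · (7 − 1) · (317 − 1) = 1 · 6 · 316 = 1896.
Thus |(Z/4438Z)^*| = 1896.

Final answer: |(Z/4438Z)^*| = 1896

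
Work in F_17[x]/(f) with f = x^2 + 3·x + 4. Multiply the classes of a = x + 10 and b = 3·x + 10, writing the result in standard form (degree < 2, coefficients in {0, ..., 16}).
Multiply as integer polynomials: a · b = 3·x^2 + 40·x + 100. Reducing coefficients mod 17: a · b ≡ 3·x^2 + 6·x + 15. Now divide by f(x) = x^2 + 3·x + 4 in F_17[x], eliminating the leading term at each step:
  leading term 3·x^2: subtract (3)·f(x) = 3·x^2 + 9·x + 12, leaving 14·x + 3 (coefficients mod 17)
The degree is now < 2, so this is the remainder. Hence a · b ≡ 14·x + 3 in F_17[x]/(f).

Final answer: a · b ≡ 14·x + 3 (mod f(x))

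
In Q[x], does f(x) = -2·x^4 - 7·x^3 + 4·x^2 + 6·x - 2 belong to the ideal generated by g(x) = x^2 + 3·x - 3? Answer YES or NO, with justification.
NO

In Q[x] the ideal (g) consists of all multiples of g, so f ∈ (g) iff g | f, i.e. iff the remainder of f on division by g is 0. Divide f by g (g is monic, so eliminate the leading term of the running remainder at each step):
  leading term -2·x^4: subtract (-2·x^2)·g(x) = -2·x^4 - 6·x^3 + 6·x^2, leaving -x^3 - 2·x^2 + 6·x - 2
  leading term -x^3: subtract (-x)·g(x) = -x^3 - 3·x^2 + 3·x, leaving x^2 + 3·x - 2
  leading term x^2: subtract (1)·g(x) = x^2 + 3·x - 3, leaving 1
The remainder r(x) = 1 ≠ 0 (and deg r < deg g), so g ∤ f, i.e. f ∉ (g).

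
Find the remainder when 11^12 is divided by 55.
11

Use repeated squaring. Binary(12) = 1100. Walk through the bits of the exponent 12 left-to-right: at each bit after the leading one, square the running value, then multiply by 11 if the bit is 1 (always reducing mod 55):
  bit 1 = 1 (leading): start with 11.
  bit 2 = 1: square 11^2 = 121 ≡ 11; bit is 1, so multiply 11·11 = 121 ≡ 11 (mod 55).
  bit 3 = 0: square 11^2 = 121 ≡ 11 (mod 55).
  bit 4 = 0: square 11^2 = 121 ≡ 11 (mod 55).
Final value: 11^12 ≡ 11 (mod 55).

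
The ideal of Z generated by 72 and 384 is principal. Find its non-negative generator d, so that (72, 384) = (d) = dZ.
(72, 384) = (24); d = 24

In the PID Z, (a, b) is generated by gcd(a, b). Compute gcd(384, 72) with the extended Euclidean algorithm, tracking rows (r, s, t) with s·384 + t·72 = r:
  row A: (384, 1, 0)   [1·384 + 0·72 = 384]
  row B: (72, 0, 1)   [0·384 + 1·72 = 72]
  384 = 5·72 + 24   → row C = row A − 5·row B = (24, 1, −5)   [check: 1·384 − 5·72 = 24]
  72 = 3·24 + 0   → remainder 0, stop. gcd = 24 (last nonzero row C).
So gcd(72, 384) = 24, with Bézout identity 1·384 − 5·72 = 24. Containment (⊇): the Bézout identity exhibits 24 as an element of (72, 384), giving (24) ⊆ (72, 384). Containment (⊆): since 24 | 72 and 24 | 384 (72 = 24·3, 384 = 24·16), every Z-linear combination of 72 and 384 is divisible by 24, so (72, 384) ⊆ (24). Therefore (72, 384) = (24), d = 24.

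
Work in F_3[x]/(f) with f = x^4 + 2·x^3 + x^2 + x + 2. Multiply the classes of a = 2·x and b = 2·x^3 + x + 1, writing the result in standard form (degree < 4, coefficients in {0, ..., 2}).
a · b ≡ x^3 + x^2 + x + 1 (mod f(x))

Multiply as integer polynomials: a · b = 4·x^4 + 2·x^2 + 2·x. Reducing coefficients mod 3: a · b ≡ x^4 + 2·x^2 + 2·x. Now divide by f(x) = x^4 + 2·x^3 + x^2 + x + 2 in F_3[x], eliminating the leading term at each step:
  leading term x^4: subtract (1)·f(x) = x^4 + 2·x^3 + x^2 + x + 2, leaving x^3 + x^2 + x + 1 (coefficients mod 3)
The degree is now < 4, so this is the remainder. Hence a · b ≡ x^3 + x^2 + x + 1 in F_3[x]/(f).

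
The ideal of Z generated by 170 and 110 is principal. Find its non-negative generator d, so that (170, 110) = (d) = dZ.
In the PID Z, (a, b) is generated by gcd(a, b). Compute gcd(170, 110) with the extended Euclidean algorithm, tracking rows (r, s, t) with s·170 + t·110 = r:
  row A: (170, 1, 0)   [1·170 + 0·110 = 170]
  row B: (110, 0, 1)   [0·170 + 1·110 = 110]
  170 = 1·110 + 60   → row C = row A − 1·row B = (60, 1, −1)   [check: 1·170 − 1·110 = 60]
  110 = 1·60 + 50   → row D = row B − 1·row C = (50, −1, 2)   [check: −1·170 + 2·110 = 50]
  60 = 1·50 + 10   → row E = row C − 1·row D = (10, 2, −3)   [check: 2·170 − 3·110 = 10]
  50 = 5·10 + 0   → remainder 0, stop. gcd = 10 (last nonzero row E).
So gcd(170, 110) = 10, with Bézout identity 2·170 − 3·110 = 10. Containment (⊇): the Bézout identity exhibits 10 as an element of (170, 110), giving (10) ⊆ (170, 110). Containment (⊆): since 10 | 170 and 10 | 110 (170 = 10·17, 110 = 10·11), every Z-linear combination of 170 and 110 is divisible by 10, so (170, 110) ⊆ (10). Therefore (170, 110) = (10), d = 10.

Final answer: (170, 110) = (10); d = 10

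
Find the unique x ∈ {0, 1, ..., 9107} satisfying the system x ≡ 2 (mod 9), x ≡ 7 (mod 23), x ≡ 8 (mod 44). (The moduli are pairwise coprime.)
The moduli 9, 23, 44 are pairwise coprime, so by the CRT there is a unique solution mod 9·23·44 = 9108.
Solve by successive substitution. Start with x ≡ 2 (mod 9).
  Combine with x ≡ 7 (mod 23): write x = 2 + 9·t and require 2 + 9·t ≡ 7 (mod 23), i.e. 9·t ≡ 7 − 2 ≡ 5 (mod 23). Since 9^(−1) ≡ 18 (mod 23), t ≡ 18·5 ≡ 21 (mod 23). So x ≡ 2 + 9·21 = 191 (mod 207).
  Combine with x ≡ 8 (mod 44): write x = 191 + 207·t and require 191 + 207·t ≡ 8 (mod 44), i.e. 207·t ≡ 8 − 191 ≡ 37 (mod 44). Since 207^(−1) ≡ 27 (mod 44) (207 ≡ 31 (mod 44)), t ≡ 27·37 ≡ 31 (mod 44). So x ≡ 191 + 207·31 = 6608 (mod 9108).
Unique solution in [0, 9108): x = 6608.

Final answer: x ≡ 6608 (mod 9108); the representative in [0, 9108) is 6608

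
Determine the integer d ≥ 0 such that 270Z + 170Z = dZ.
(270, 170) = (10); d = 10

In the PID Z, (a, b) is generated by gcd(a, b). Compute gcd(270, 170) with the extended Euclidean algorithm, tracking rows (r, s, t) with s·270 + t·170 = r:
  row A: (270, 1, 0)   [1·270 + 0·170 = 270]
  row B: (170, 0, 1)   [0·270 + 1·170 = 170]
  270 = 1·170 + 100   → row C = row A − 1·row B = (100, 1, −1)   [check: 1·270 − 1·170 = 100]
  170 = 1·100 + 70   → row D = row B − 1·row C = (70, −1, 2)   [check: −1·270 + 2·170 = 70]
  100 = 1·70 + 30   → row E = row C − 1·row D = (30, 2, −3)   [check: 2·270 − 3·170 = 30]
  70 = 2·30 + 10   → row F = row D − 2·row E = (10, −5, 8)   [check: −5·270 + 8·170 = 10]
  30 = 3·10 + 0   → remainder 0, stop. gcd = 10 (last nonzero row F).
So gcd(270, 170) = 10, with Bézout identity −5·270 + 8·170 = 10. Containment (⊇): the Bézout identity exhibits 10 as an element of (270, 170), giving (10) ⊆ (270, 170). Containment (⊆): since 10 | 270 and 10 | 170 (270 = 10·27, 170 = 10·17), every Z-linear combination of 270 and 170 is divisible by 10, so (270, 170) ⊆ (10). Therefore (270, 170) = (10), d = 10.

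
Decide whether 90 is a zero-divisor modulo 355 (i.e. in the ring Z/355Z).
YES

gcd(90, 355) = 5 > 1, so 90 is not a unit in Z/355Z. In Z/nZ every nonzero non-unit is a zero-divisor: explicitly, take b = 355/gcd = 71 ≠ 0 (mod 355); then 90·71 = 6390 = 18·355, i.e. 90·71 ≡ 0 (mod 355). So 90 is a zero-divisor.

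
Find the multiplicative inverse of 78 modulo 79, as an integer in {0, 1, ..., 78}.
78^(−1) ≡ 78 (mod 79)

Apply the extended Euclidean algorithm to (79, 78), tracking rows (r, s, t) with s·79 + t·78 = r. Each division r_prev = q·r_cur + r_new produces the new row as (previous row) − q·(current row):
  row A: (79, 1, 0)   [1·79 + 0·78 = 79]
  row B: (78, 0, 1)   [0·79 + 1·78 = 78]
  79 = 1·78 + 1   → row C = row A − 1·row B = (1, 1, −1)   [check: 1·79 − 1·78 = 1]
  78 = 78·1 + 0   → remainder 0, stop. gcd = 1 (last nonzero row C).
The gcd is 1, so 78 is invertible mod 79. The last nonzero row gives 1·79 − 1·78 = 1, so t = −1. So 78^(−1) ≡ −1 ≡ 78 (mod 79). Verify: 78 · 78 = 6084 ≡ 1 (mod 79). ✓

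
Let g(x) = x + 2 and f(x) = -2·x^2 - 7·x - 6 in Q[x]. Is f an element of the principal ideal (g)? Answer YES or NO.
YES

In Q[x] the ideal (g) consists of all multiples of g, so f ∈ (g) iff g | f, i.e. iff the remainder of f on division by g is 0. Divide f by g (g is monic, so eliminate the leading term of the running remainder at each step):
  leading term -2·x^2: subtract (-2·x)·g(x) = -2·x^2 - 4·x, leaving -3·x - 6
  leading term -3·x: subtract (-3)·g(x) = -3·x - 6, leaving 0
The remainder is 0, so f(x) = g(x) · h(x) with h(x) = -2·x - 3. Hence g | f, i.e. f ∈ (g).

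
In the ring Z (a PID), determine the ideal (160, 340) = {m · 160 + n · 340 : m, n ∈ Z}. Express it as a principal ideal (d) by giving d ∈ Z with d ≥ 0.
In the PID Z, (a, b) is generated by gcd(a, b). Compute gcd(340, 160) with the extended Euclidean algorithm, tracking rows (r, s, t) with s·340 + t·160 = r:
  row A: (340, 1, 0)   [1·340 + 0·160 = 340]
  row B: (160, 0, 1)   [0·340 + 1·160 = 160]
  340 = 2·160 + 20   → row C = row A − 2·row B = (20, 1, −2)   [check: 1·340 − 2·160 = 20]
  160 = 8·20 + 0   → remainder 0, stop. gcd = 20 (last nonzero row C).
So gcd(160, 340) = 20, with Bézout identity 1·340 − 2·160 = 20. Containment (⊇): the Bézout identity exhibits 20 as an element of (160, 340), giving (20) ⊆ (160, 340). Containment (⊆): since 20 | 160 and 20 | 340 (160 = 20·8, 340 = 20·17), every Z-linear combination of 160 and 340 is divisible by 20, so (160, 340) ⊆ (20). Therefore (160, 340) = (20), d = 20.

Final answer: (160, 340) = (20); d = 20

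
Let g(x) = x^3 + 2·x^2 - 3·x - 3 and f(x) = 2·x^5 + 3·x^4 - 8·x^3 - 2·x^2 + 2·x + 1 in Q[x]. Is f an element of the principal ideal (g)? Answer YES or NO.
NO

In Q[x] the ideal (g) consists of all multiples of g, so f ∈ (g) iff g | f, i.e. iff the remainder of f on division by g is 0. Divide f by g (g is monic, so eliminate the leading term of the running remainder at each step):
  leading term 2·x^5: subtract (2·x^2)·g(x) = 2·x^5 + 4·x^4 - 6·x^3 - 6·x^2, leaving -x^4 - 2·x^3 + 4·x^2 + 2·x + 1
  leading term -x^4: subtract (-x)·g(x) = -x^4 - 2·x^3 + 3·x^2 + 3·x, leaving x^2 - x + 1
The remainder r(x) = x^2 - x + 1 ≠ 0 (and deg r < deg g), so g ∤ f, i.e. f ∉ (g).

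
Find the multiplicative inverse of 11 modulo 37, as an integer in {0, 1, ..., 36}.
11^(−1) ≡ 27 (mod 37)

Apply the extended Euclidean algorithm to (37, 11), tracking rows (r, s, t) with s·37 + t·11 = r. Each division r_prev = q·r_cur + r_new produces the new row as (previous row) − q·(current row):
  row A: (37, 1, 0)   [1·37 + 0·11 = 37]
  row B: (11, 0, 1)   [0·37 + 1·11 = 11]
  37 = 3·11 + 4   → row C = row A − 3·row B = (4, 1, −3)   [check: 1·37 − 3·11 = 4]
  11 = 2·4 + 3   → row D = row B − 2·row C = (3, −2, 7)   [check: −2·37 + 7·11 = 3]
  4 = 1·3 + 1   → row E = row C − 1·row D = (1, 3, −10)   [check: 3·37 − 10·11 = 1]
  3 = 3·1 + 0   → remainder 0, stop. gcd = 1 (last nonzero row E).
The gcd is 1, so 11 is invertible mod 37. The last nonzero row gives 3·37 − 10·11 = 1, so t = −10. So 11^(−1) ≡ −10 ≡ 27 (mod 37). Verify: 11 · 27 = 297 ≡ 1 (mod 37). ✓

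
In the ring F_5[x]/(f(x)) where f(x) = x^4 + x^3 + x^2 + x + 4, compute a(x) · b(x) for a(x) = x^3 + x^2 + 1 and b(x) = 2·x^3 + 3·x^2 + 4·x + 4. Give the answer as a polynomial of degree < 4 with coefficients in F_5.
a · b ≡ 3·x^3 + 4·x^2 + 1 (mod f(x))

Multiply as integer polynomials: a · b = 2·x^6 + 5·x^5 + 7·x^4 + 10·x^3 + 7·x^2 + 4·x + 4. Reducing coefficients mod 5: a · b ≡ 2·x^6 + 2·x^4 + 2·x^2 + 4·x + 4. Now divide by f(x) = x^4 + x^3 + x^2 + x + 4 in F_5[x], eliminating the leading term at each step:
  leading term 2·x^6: subtract (2·x^2)·f(x) = 2·x^6 + 2·x^5 + 2·x^4 + 2·x^3 + 3·x^2, leaving 3·x^5 + 3·x^3 + 4·x^2 + 4·x + 4 (coefficients mod 5)
  leading term 3·x^5: subtract (3·x)·f(x) = 3·x^5 + 3·x^4 + 3·x^3 + 3·x^2 + 2·x, leaving 2·x^4 + x^2 + 2·x + 4 (coefficients mod 5)
  leading term 2·x^4: subtract (2)·f(x) = 2·x^4 + 2·x^3 + 2·x^2 + 2·x + 3, leaving 3·x^3 + 4·x^2 + 1 (coefficients mod 5)
The degree is now < 4, so this is the remainder. Hence a · b ≡ 3·x^3 + 4·x^2 + 1 in F_5[x]/(f).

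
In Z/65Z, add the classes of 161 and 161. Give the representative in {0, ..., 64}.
Reduce the summands first: 161 ≡ 31, 161 ≡ 31 (mod 65), so 161 + 161 ≡ 31 + 31 (mod 65). 31 + 31 = 62; 62 = 0·65 + 62, so (161 + 161) mod 65 = 62.

Final answer: 62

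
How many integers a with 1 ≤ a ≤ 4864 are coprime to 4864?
2304

The number of a ∈ {1, ..., 4864} with gcd(a, 4864) = 1 is by definition Euler's totient φ(4864). φ is multiplicative, with φ(p^e) = p^e − p^(e−1). Factorise 4864 = 2^8 · 19. Then
  φ(4864) = (2^8 − 2^7) · (19 − 1) = 128 · 18 = 2304.
So there are 2304 such integers.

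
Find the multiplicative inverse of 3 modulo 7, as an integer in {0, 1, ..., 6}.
Apply the extended Euclidean algorithm to (7, 3), tracking rows (r, s, t) with s·7 + t·3 = r. Each division r_prev = q·r_cur + r_new produces the new row as (previous row) − q·(current row):
  row A: (7, 1, 0)   [1·7 + 0·3 = 7]
  row B: (3, 0, 1)   [0·7 + 1·3 = 3]
  7 = 2·3 + 1   → row C = row A − 2·row B = (1, 1, −2)   [check: 1·7 − 2·3 = 1]
  3 = 3·1 + 0   → remainder 0, stop. gcd = 1 (last nonzero row C).
The gcd is 1, so 3 is invertible mod 7. The last nonzero row gives 1·7 − 2·3 = 1, so t = −2. So 3^(−1) ≡ −2 ≡ 5 (mod 7). Verify: 3 · 5 = 15 ≡ 1 (mod 7). ✓

Final answer: 3^(−1) ≡ 5 (mod 7)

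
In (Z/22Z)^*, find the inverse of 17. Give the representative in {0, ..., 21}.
Apply the extended Euclidean algorithm to (22, 17), tracking rows (r, s, t) with s·22 + t·17 = r. Each division r_prev = q·r_cur + r_new produces the new row as (previous row) − q·(current row):
  row A: (22, 1, 0)   [1·22 + 0·17 = 22]
  row B: (17, 0, 1)   [0·22 + 1·17 = 17]
  22 = 1·17 + 5   → row C = row A − 1·row B = (5, 1, −1)   [check: 1·22 − 1·17 = 5]
  17 = 3·5 + 2   → row D = row B − 3·row C = (2, −3, 4)   [check: −3·22 + 4·17 = 2]
  5 = 2·2 + 1   → row E = row C − 2·row D = (1, 7, −9)   [check: 7·22 − 9·17 = 1]
  2 = 2·1 + 0   → remainder 0, stop. gcd = 1 (last nonzero row E).
The gcd is 1, so 17 is invertible mod 22. The last nonzero row gives 7·22 − 9·17 = 1, so t = −9. So 17^(−1) ≡ −9 ≡ 13 (mod 22). Verify: 17 · 13 = 221 ≡ 1 (mod 22). ✓

Final answer: 17^(−1) ≡ 13 (mod 22)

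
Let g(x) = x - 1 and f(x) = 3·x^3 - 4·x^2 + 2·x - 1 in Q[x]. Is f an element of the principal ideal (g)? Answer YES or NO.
In Q[x] the ideal (g) consists of all multiples of g, so f ∈ (g) iff g | f, i.e. iff the remainder of f on division by g is 0. Divide f by g (g is monic, so eliminate the leading term of the running remainder at each step):
  leading term 3·x^3: subtract (3·x^2)·g(x) = 3·x^3 - 3·x^2, leaving -x^2 + 2·x - 1
  leading term -x^2: subtract (-x)·g(x) = -x^2 + x, leaving x - 1
  leading term x: subtract (1)·g(x) = x - 1, leaving 0
The remainder is 0, so f(x) = g(x) · h(x) with h(x) = 3·x^2 - x + 1. Hence g | f, i.e. f ∈ (g).

Final answer: YES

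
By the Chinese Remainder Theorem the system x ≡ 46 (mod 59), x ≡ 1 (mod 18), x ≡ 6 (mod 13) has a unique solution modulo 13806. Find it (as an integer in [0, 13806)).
The moduli 59, 18, 13 are pairwise coprime, so by the CRT there is a unique solution mod 59·18·13 = 13806.
Solve by successive substitution. Start with x ≡ 46 (mod 59).
  Combine with x ≡ 1 (mod 18): write x = 46 + 59·t and require 46 + 59·t ≡ 1 (mod 18), i.e. 59·t ≡ 1 − 46 ≡ 9 (mod 18). Since 59^(−1) ≡ 11 (mod 18) (59 ≡ 5 (mod 18)), t ≡ 11·9 ≡ 9 (mod 18). So x ≡ 46 + 59·9 = 577 (mod 1062).
  Combine with x ≡ 6 (mod 13): write x = 577 + 1062·t and require 577 + 1062·t ≡ 6 (mod 13), i.e. 1062·t ≡ 6 − 577 ≡ 1 (mod 13). Since 1062^(−1) ≡ 3 (mod 13) (1062 ≡ 9 (mod 13)), t ≡ 3·1 ≡ 3 (mod 13). So x ≡ 577 + 1062·3 = 3763 (mod 13806).
Unique solution in [0, 13806): x = 3763.

Final answer: x ≡ 3763 (mod 13806); the representative in [0, 13806) is 3763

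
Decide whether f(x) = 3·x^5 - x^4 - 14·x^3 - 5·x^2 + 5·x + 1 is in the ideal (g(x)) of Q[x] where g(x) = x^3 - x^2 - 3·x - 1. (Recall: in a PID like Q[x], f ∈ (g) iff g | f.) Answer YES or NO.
In Q[x] the ideal (g) consists of all multiples of g, so f ∈ (g) iff g | f, i.e. iff the remainder of f on division by g is 0. Divide f by g (g is monic, so eliminate the leading term of the running remainder at each step):
  leading term 3·x^5: subtract (3·x^2)·g(x) = 3·x^5 - 3·x^4 - 9·x^3 - 3·x^2, leaving 2·x^4 - 5·x^3 - 2·x^2 + 5·x + 1
  leading term 2·x^4: subtract (2·x)·g(x) = 2·x^4 - 2·x^3 - 6·x^2 - 2·x, leaving -3·x^3 + 4·x^2 + 7·x + 1
  leading term -3·x^3: subtract (-3)·g(x) = -3·x^3 + 3·x^2 + 9·x + 3, leaving x^2 - 2·x - 2
The remainder r(x) = x^2 - 2·x - 2 ≠ 0 (and deg r < deg g), so g ∤ f, i.e. f ∉ (g).

Final answer: NO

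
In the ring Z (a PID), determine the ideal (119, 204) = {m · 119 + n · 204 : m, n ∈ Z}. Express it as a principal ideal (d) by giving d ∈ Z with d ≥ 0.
In the PID Z, (a, b) is generated by gcd(a, b). Compute gcd(204, 119) with the extended Euclidean algorithm, tracking rows (r, s, t) with s·204 + t·119 = r:
  row A: (204, 1, 0)   [1·204 + 0·119 = 204]
  row B: (119, 0, 1)   [0·204 + 1·119 = 119]
  204 = 1·119 + 85   → row C = row A − 1·row B = (85, 1, −1)   [check: 1·204 − 1·119 = 85]
  119 = 1·85 + 34   → row D = row B − 1·row C = (34, −1, 2)   [check: −1·204 + 2·119 = 34]
  85 = 2·34 + 17   → row E = row C − 2·row D = (17, 3, −5)   [check: 3·204 − 5·119 = 17]
  34 = 2·17 + 0   → remainder 0, stop. gcd = 17 (last nonzero row E).
So gcd(119, 204) = 17, with Bézout identity 3·204 − 5·119 = 17. Containment (⊇): the Bézout identity exhibits 17 as an element of (119, 204), giving (17) ⊆ (119, 204). Containment (⊆): since 17 | 119 and 17 | 204 (119 = 17·7, 204 = 17·12), every Z-linear combination of 119 and 204 is divisible by 17, so (119, 204) ⊆ (17). Therefore (119, 204) = (17), d = 17.

Final answer: (119, 204) = (17); d = 17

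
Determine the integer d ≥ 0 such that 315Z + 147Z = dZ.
In the PID Z, (a, b) is generated by gcd(a, b). Compute gcd(315, 147) with the extended Euclidean algorithm, tracking rows (r, s, t) with s·315 + t·147 = r:
  row A: (315, 1, 0)   [1·315 + 0·147 = 315]
  row B: (147, 0, 1)   [0·315 + 1·147 = 147]
  315 = 2·147 + 21   → row C = row A − 2·row B = (21, 1, −2)   [check: 1·315 − 2·147 = 21]
  147 = 7·21 + 0   → remainder 0, stop. gcd = 21 (last nonzero row C).
So gcd(315, 147) = 21, with Bézout identity 1·315 − 2·147 = 21. Containment (⊇): the Bézout identity exhibits 21 as an element of (315, 147), giving (21) ⊆ (315, 147). Containment (⊆): since 21 | 315 and 21 | 147 (315 = 21·15, 147 = 21·7), every Z-linear combination of 315 and 147 is divisible by 21, so (315, 147) ⊆ (21). Therefore (315, 147) = (21), d = 21.

Final answer: (315, 147) = (21); d = 21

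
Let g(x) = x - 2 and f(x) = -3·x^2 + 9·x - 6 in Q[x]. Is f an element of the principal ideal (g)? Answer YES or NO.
In Q[x] the ideal (g) consists of all multiples of g, so f ∈ (g) iff g | f, i.e. iff the remainder of f on division by g is 0. Divide f by g (g is monic, so eliminate the leading term of the running remainder at each step):
  leading term -3·x^2: subtract (-3·x)·g(x) = -3·x^2 + 6·x, leaving 3·x - 6
  leading term 3·x: subtract (3)·g(x) = 3·x - 6, leaving 0
The remainder is 0, so f(x) = g(x) · h(x) with h(x) = 3 - 3·x. Hence g | f, i.e. f ∈ (g).

Final answer: YES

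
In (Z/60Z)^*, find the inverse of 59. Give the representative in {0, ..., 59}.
Apply the extended Euclidean algorithm to (60, 59), tracking rows (r, s, t) with s·60 + t·59 = r. Each division r_prev = q·r_cur + r_new produces the new row as (previous row) − q·(current row):
  row A: (60, 1, 0)   [1·60 + 0·59 = 60]
  row B: (59, 0, 1)   [0·60 + 1·59 = 59]
  60 = 1·59 + 1   → row C = row A − 1·row B = (1, 1, −1)   [check: 1·60 − 1·59 = 1]
  59 = 59·1 + 0   → remainder 0, stop. gcd = 1 (last nonzero row C).
The gcd is 1, so 59 is invertible mod 60. The last nonzero row gives 1·60 − 1·59 = 1, so t = −1. So 59^(−1) ≡ −1 ≡ 59 (mod 60). Verify: 59 · 59 = 3481 ≡ 1 (mod 60). ✓

Final answer: 59^(−1) ≡ 59 (mod 60)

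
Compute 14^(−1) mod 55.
Apply the extended Euclidean algorithm to (55, 14), tracking rows (r, s, t) with s·55 + t·14 = r. Each division r_prev = q·r_cur + r_new produces the new row as (previous row) − q·(current row):
  row A: (55, 1, 0)   [1·55 + 0·14 = 55]
  row B: (14, 0, 1)   [0·55 + 1·14 = 14]
  55 = 3·14 + 13   → row C = row A − 3·row B = (13, 1, −3)   [check: 1·55 − 3·14 = 13]
  14 = 1·13 + 1   → row D = row B − 1·row C = (1, −1, 4)   [check: −1·55 + 4·14 = 1]
  13 = 13·1 + 0   → remainder 0, stop. gcd = 1 (last nonzero row D).
The gcd is 1, so 14 is invertible mod 55. The last nonzero row gives −1·55 + 4·14 = 1, so t = 4. So 14^(−1) ≡ 4 (mod 55). Verify: 14 · 4 = 56 ≡ 1 (mod 55). ✓

Final answer: 14^(−1) ≡ 4 (mod 55)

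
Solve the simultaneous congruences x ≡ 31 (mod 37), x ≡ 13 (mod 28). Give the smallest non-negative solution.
The moduli 37, 28 are pairwise coprime, so by the CRT there is a unique solution mod 37·28 = 1036.
Solve by successive substitution. Start with x ≡ 31 (mod 37).
  Combine with x ≡ 13 (mod 28): write x = 31 + 37·t and require 31 + 37·t ≡ 13 (mod 28), i.e. 37·t ≡ 13 − 31 ≡ 10 (mod 28). Since 37^(−1) ≡ 25 (mod 28) (37 ≡ 9 (mod 28)), t ≡ 25·10 ≡ 26 (mod 28). So x ≡ 31 + 37·26 = 993 (mod 1036).
Unique solution in [0, 1036): x = 993.

Final answer: x ≡ 993 (mod 1036); the representative in [0, 1036) is 993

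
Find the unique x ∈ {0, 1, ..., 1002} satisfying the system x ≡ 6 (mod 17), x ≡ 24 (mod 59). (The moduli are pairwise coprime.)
The moduli 17, 59 are pairwise coprime, so by the CRT there is a unique solution mod 17·59 = 1003.
Solve by successive substitution. Start with x ≡ 6 (mod 17).
  Combine with x ≡ 24 (mod 59): write x = 6 + 17·t and require 6 + 17·t ≡ 24 (mod 59), i.e. 17·t ≡ 24 − 6 ≡ 18 (mod 59). Since 17^(−1) ≡ 7 (mod 59), t ≡ 7·18 ≡ 8 (mod 59). So x ≡ 6 + 17·8 = 142 (mod 1003).
Unique solution in [0, 1003): x = 142.

Final answer: x ≡ 142 (mod 1003); the representative in [0, 1003) is 142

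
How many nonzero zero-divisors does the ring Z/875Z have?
In Z/875Z each nonzero element is either a unit (gcd with 875 is 1) or a zero-divisor (gcd > 1). The number of units is φ(875): factorise 875 = 5^3 · 7, so φ(875) = (5^3 − 5^2) · (7 − 1) = 100 · 6 = 600. The nonzero elements number 875 − 1 = 874. Hence the nonzero zero-divisors number 874 − 600 = 274.

Final answer: Z/875Z has 274 nonzero zero-divisors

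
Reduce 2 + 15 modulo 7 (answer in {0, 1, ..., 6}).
Reduce the summands first: 15 ≡ 1 (mod 7), so 2 + 15 ≡ 2 + 1 (mod 7). 2 + 1 = 3; 3 = 0·7 + 3, so (2 + 15) mod 7 = 3.

Final answer: 3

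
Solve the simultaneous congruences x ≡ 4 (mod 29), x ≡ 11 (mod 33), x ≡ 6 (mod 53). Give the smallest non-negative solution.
x ≡ 8327 (mod 50721); the representative in [0, 50721) is 8327

The moduli 29, 33, 53 are pairwise coprime, so by the CRT there is a unique solution mod 29·33·53 = 50721.
Solve by successive substitution. Start with x ≡ 4 (mod 29).
  Combine with x ≡ 11 (mod 33): write x = 4 + 29·t and require 4 + 29·t ≡ 11 (mod 33), i.e. 29·t ≡ 11 − 4 ≡ 7 (mod 33). Since 29^(−1) ≡ 8 (mod 33), t ≡ 8·7 ≡ 23 (mod 33). So x ≡ 4 + 29·23 = 671 (mod 957).
  Combine with x ≡ 6 (mod 53): write x = 671 + 957·t and require 671 + 957·t ≡ 6 (mod 53), i.e. 957·t ≡ 6 − 671 ≡ 24 (mod 53). Since 957^(−1) ≡ 18 (mod 53) (957 ≡ 3 (mod 53)), t ≡ 18·24 ≡ 8 (mod 53). So x ≡ 671 + 957·8 = 8327 (mod 50721).
Unique solution in [0, 50721): x = 8327.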